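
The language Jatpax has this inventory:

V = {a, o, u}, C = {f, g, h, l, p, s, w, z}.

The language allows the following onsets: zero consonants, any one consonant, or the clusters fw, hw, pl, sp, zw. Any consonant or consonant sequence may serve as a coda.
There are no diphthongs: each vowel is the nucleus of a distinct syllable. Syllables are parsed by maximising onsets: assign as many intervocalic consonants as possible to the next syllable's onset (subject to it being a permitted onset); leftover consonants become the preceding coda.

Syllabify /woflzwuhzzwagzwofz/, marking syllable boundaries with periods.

Vowels present: o, u, a, o; each is a nucleus, giving 4 syllables.
σ1/σ2 boundary: /flzw/ — longest licit onset from the right is /zw/, leaving /fl/ as coda.
σ2/σ3 boundary: /hzzw/ splits as /hz/ + /zw/ (/zw/ is the longest suffix that is a licit onset).
σ3/σ4 boundary: cluster /gzw/ — the longest permitted-onset suffix is /zw/; onset = /zw/, preceding coda = /g/.

wofl.zwuhz.zwag.zwofz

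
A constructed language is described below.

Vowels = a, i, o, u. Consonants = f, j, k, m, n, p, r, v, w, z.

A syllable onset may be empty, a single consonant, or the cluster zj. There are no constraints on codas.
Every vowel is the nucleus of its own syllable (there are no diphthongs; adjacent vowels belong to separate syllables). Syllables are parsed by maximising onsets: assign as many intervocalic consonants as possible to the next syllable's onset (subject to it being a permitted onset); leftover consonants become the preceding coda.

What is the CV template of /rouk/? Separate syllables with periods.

CV.VC

Vowels present: o, u; each is a nucleus, giving 2 syllables.
/o…u/ gap (V1→V2): hiatus — the boundary sits between the two vowels.
Result: ro.uk.
Mapping each syllable to C/V: /ro/ → CV, /uk/ → VC.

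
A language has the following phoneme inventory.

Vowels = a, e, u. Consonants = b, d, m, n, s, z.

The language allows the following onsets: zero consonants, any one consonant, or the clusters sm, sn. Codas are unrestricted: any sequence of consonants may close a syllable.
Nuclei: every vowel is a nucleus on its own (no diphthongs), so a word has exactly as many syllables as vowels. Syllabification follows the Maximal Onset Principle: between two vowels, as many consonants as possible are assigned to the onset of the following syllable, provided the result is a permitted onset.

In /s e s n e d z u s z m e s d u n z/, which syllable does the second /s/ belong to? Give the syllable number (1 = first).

Nuclei (vowels): e, e, u, e, u → 5 syllables.
σ1/σ2 boundary: cluster /sn/ — /sn/ is itself a permitted onset, so the whole cluster goes right; preceding coda = ∅.
σ2/σ3 boundary: /dz/; trying suffixes from longest down, /z/ is the first permitted one, so coda /d/ | onset /z/.
σ3/σ4 boundary: /szm/ splits as /sz/ + /m/ (/m/ is the longest suffix that is a licit onset).
σ4/σ5 boundary: /sd/; trying suffixes from longest down, /d/ is the first permitted one, so coda /s/ | onset /d/.
So the parse is se.sned.zusz.mes.dunz.
The second /s/ is in the onset of syllable 2 (/sned/).

2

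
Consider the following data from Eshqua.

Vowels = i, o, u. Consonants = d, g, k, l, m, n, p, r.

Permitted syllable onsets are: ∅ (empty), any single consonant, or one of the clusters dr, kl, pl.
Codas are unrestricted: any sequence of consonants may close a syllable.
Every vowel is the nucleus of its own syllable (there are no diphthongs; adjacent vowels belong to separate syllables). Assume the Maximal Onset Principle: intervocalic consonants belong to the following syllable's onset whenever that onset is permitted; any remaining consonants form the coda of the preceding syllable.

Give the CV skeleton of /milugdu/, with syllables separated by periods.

CV.CVC.CV

Nuclei (vowels): i, u, u → 3 syllables.
V1 /i/ – V2 /u/: /l/ → onset of the next syllable (single consonants are always licit onsets).
V2 /u/ – V3 /u/: cluster /gd/ — the longest permitted-onset suffix is /d/; onset = /d/, preceding coda = /g/.
So the parse is mi.lug.du.
Mapping each syllable to C/V: /mi/ → CV, /lug/ → CVC, /du/ → CV.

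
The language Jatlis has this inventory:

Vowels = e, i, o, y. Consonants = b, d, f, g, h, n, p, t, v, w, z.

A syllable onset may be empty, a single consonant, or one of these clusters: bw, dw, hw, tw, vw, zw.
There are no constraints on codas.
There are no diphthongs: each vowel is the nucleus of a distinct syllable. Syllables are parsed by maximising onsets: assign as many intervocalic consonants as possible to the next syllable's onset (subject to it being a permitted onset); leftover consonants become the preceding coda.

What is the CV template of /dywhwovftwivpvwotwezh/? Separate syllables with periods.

CVC.CCVCC.CCVCC.CCV.CCVCC

Vowels present: y, o, i, o, e; each is a nucleus, giving 5 syllables.
Between /y/ (V1) and /o/ (V2): /whw/; trying suffixes from longest down, /hw/ is the first permitted one, so coda /w/ | onset /hw/.
Between /o/ (V2) and /i/ (V3): /vftw/ — longest licit onset from the right is /tw/, leaving /vf/ as coda.
Between /i/ (V3) and /o/ (V4): /vpvw/ — longest licit onset from the right is /vw/, leaving /vp/ as coda.
Between /o/ (V4) and /e/ (V5): /tw/ is a licit onset in full, so it all attaches to the next syllable.
So the parse is dyw.hwovf.twivp.vwo.twezh.
Mapping each syllable to C/V: /dyw/ → CVC, /hwovf/ → CCVCC, /twivp/ → CCVCC, /vwo/ → CCV, /twezh/ → CCVCC.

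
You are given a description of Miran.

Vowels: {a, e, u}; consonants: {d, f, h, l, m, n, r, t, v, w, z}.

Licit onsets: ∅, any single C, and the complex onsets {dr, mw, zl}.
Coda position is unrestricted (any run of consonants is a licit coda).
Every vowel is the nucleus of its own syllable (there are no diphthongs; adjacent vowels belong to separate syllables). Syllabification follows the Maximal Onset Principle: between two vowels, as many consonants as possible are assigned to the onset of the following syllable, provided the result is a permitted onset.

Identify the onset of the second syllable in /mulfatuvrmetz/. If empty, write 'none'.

Nuclei (vowels): u, a, u, e → 4 syllables.
/u…a/ gap (V1→V2): /lf/; trying suffixes from longest down, /f/ is the first permitted one, so coda /l/ | onset /f/.
/a…u/ gap (V2→V3): /t/ → onset of the next syllable (single consonants are always licit onsets).
/u…e/ gap (V3→V4): cluster /vrm/ — the longest permitted-onset suffix is /m/; onset = /m/, preceding coda = /vr/.
Putting it together: mul.fa.tuvr.metz.
Syllable 2 is /fa/: onset /f/, nucleus /a/, coda ∅.

f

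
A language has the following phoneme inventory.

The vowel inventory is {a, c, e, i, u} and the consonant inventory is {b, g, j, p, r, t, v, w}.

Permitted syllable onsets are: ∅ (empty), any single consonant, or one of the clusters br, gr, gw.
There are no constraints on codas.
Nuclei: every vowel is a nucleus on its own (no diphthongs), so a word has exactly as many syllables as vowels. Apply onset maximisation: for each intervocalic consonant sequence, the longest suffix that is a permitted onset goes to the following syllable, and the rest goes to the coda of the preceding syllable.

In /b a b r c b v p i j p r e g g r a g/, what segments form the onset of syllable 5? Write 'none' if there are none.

gr

Nuclei (vowels): a, c, i, e, a → 5 syllables.
σ1/σ2 boundary: /br/ is a licit onset in full, so it all attaches to the next syllable.
σ2/σ3 boundary: /bvp/ splits as /bv/ + /p/ (/p/ is the longest suffix that is a licit onset).
σ3/σ4 boundary: /jpr/; trying suffixes from longest down, /r/ is the first permitted one, so coda /jp/ | onset /r/.
σ4/σ5 boundary: /ggr/ splits as /g/ + /gr/ (/gr/ is the longest suffix that is a licit onset).
Result: ba.brcbv.pijp.reg.grag.
Syllable 5 is /grag/: onset /gr/, nucleus /a/, coda /g/.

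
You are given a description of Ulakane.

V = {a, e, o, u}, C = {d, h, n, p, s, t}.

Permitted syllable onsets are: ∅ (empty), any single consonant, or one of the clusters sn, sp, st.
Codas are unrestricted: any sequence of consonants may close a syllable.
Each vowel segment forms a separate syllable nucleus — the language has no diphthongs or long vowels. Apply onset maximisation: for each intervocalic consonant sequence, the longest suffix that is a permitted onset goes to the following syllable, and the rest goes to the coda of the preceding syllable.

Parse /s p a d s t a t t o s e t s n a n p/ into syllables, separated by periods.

Nuclei (vowels): a, a, o, e, a → 5 syllables.
V1 /a/ – V2 /a/: /dst/; trying suffixes from longest down, /st/ is the first permitted one, so coda /d/ | onset /st/.
V2 /a/ – V3 /o/: /tt/ — longest licit onset from the right is /t/, leaving /t/ as coda.
V3 /o/ – V4 /e/: /s/ is a single consonant, so it becomes the next onset.
V4 /e/ – V5 /a/: /tsn/; trying suffixes from longest down, /sn/ is the first permitted one, so coda /t/ | onset /sn/.

spad.stat.to.set.snanp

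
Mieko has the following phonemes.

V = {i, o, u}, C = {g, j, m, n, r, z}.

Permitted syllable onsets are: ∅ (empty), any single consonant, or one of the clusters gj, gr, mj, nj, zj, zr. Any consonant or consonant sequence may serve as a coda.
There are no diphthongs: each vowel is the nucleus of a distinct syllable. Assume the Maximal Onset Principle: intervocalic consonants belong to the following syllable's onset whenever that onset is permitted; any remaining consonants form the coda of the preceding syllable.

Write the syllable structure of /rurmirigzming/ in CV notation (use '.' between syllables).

CVC.CV.CVCC.CVCC

The vowels are u, i, i, i — 4 nuclei, so 4 syllables.
V1 /u/ – V2 /i/: /rm/ splits as /r/ + /m/ (/m/ is the longest suffix that is a licit onset).
V2 /i/ – V3 /i/: just /r/ — single C goes to the following onset.
V3 /i/ – V4 /i/: /gzm/ splits as /gz/ + /m/ (/m/ is the longest suffix that is a licit onset).
Syllabification: rur.mi.rigz.ming.
Mapping each syllable to C/V: /rur/ → CVC, /mi/ → CV, /rigz/ → CVCC, /ming/ → CVCC.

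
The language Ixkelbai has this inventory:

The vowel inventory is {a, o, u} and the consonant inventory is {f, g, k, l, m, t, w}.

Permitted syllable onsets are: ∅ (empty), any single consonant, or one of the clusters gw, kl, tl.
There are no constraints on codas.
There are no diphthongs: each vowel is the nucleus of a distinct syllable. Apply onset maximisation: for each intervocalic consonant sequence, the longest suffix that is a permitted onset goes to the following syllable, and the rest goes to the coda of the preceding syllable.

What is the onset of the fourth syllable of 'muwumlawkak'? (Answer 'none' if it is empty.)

Nuclei (vowels): u, u, a, a → 4 syllables.
/u…u/ gap (V1→V2): just /w/ — single C goes to the following onset.
/u…a/ gap (V2→V3): /ml/ splits as /m/ + /l/ (/l/ is the longest suffix that is a licit onset).
/a…a/ gap (V3→V4): /wk/ — longest licit onset from the right is /k/, leaving /w/ as coda.
Syllabification: mu.wum.law.kak.
Syllable 4 is /kak/: onset /k/, nucleus /a/, coda /k/.

k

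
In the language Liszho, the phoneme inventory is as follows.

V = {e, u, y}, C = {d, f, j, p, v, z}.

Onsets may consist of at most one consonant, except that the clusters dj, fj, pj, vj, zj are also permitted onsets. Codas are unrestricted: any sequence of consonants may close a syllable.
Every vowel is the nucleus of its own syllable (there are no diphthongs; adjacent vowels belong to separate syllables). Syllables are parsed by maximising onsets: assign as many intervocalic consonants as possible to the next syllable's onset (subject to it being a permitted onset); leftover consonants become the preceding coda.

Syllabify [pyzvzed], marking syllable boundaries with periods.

Nuclei (vowels): y, e → 2 syllables.
Between /y/ (V1) and /e/ (V2): cluster /zvz/ — the longest permitted-onset suffix is /z/; onset = /z/, preceding coda = /zv/.

pyzv.zed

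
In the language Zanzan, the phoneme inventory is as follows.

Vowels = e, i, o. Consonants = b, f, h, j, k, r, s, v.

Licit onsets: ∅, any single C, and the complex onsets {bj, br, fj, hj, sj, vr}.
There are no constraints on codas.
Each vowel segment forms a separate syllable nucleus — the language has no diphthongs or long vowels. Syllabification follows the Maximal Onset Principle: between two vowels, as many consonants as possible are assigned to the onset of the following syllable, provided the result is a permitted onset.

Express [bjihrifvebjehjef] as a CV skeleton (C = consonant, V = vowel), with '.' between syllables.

Nuclei (vowels): i, i, e, e, e → 5 syllables.
σ1/σ2 boundary: cluster /hr/ — the longest permitted-onset suffix is /r/; onset = /r/, preceding coda = /h/.
σ2/σ3 boundary: /fv/; trying suffixes from longest down, /v/ is the first permitted one, so coda /f/ | onset /v/.
σ3/σ4 boundary: cluster /bj/ — /bj/ is itself a permitted onset, so the whole cluster goes right; preceding coda = ∅.
σ4/σ5 boundary: /hj/ — entire cluster is a permitted onset → onset /hj/, coda ∅.
So the parse is bjih.rif.ve.bje.hjef.
Mapping each syllable to C/V: /bjih/ → CCVC, /rif/ → CVC, /ve/ → CV, /bje/ → CCV, /hjef/ → CCVC.

CCVC.CVC.CV.CCV.CCVC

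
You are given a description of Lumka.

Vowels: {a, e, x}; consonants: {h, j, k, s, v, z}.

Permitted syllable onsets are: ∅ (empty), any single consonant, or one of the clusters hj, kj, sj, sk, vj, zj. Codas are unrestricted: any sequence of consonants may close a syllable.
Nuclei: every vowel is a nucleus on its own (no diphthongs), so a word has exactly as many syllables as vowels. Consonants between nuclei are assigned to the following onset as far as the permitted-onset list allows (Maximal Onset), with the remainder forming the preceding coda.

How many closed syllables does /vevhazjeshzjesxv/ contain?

Nuclei (vowels): e, a, e, e, x → 5 syllables.
V1 /e/ – V2 /a/: cluster /vh/ — the longest permitted-onset suffix is /h/; onset = /h/, preceding coda = /v/.
V2 /a/ – V3 /e/: /zj/ — entire cluster is a permitted onset → onset /zj/, coda ∅.
V3 /e/ – V4 /e/: /shzj/ splits as /sh/ + /zj/ (/zj/ is the longest suffix that is a licit onset).
V4 /e/ – V5 /x/: /s/ → onset of the next syllable (single consonants are always licit onsets).
Syllabification: vev.ha.zjesh.zje.sxv.
Classifying each syllable: /vev/ (closed), /ha/ (open), /zjesh/ (closed), /zje/ (open), /sxv/ (closed).
Closed syllables: 3.

3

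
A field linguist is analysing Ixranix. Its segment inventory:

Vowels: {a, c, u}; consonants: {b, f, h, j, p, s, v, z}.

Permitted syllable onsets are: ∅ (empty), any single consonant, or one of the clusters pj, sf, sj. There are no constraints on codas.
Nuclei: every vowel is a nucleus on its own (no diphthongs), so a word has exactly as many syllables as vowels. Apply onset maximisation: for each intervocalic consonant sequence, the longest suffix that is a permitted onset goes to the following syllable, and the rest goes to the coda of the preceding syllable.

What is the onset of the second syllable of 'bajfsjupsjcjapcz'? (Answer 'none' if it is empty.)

The vowels are a, u, c, a, c — 5 nuclei, so 5 syllables.
Between /a/ (V1) and /u/ (V2): /jfsj/; trying suffixes from longest down, /sj/ is the first permitted one, so coda /jf/ | onset /sj/.
Between /u/ (V2) and /c/ (V3): cluster /psj/ — the longest permitted-onset suffix is /sj/; onset = /sj/, preceding coda = /p/.
Between /c/ (V3) and /a/ (V4): just /j/ — single C goes to the following onset.
Between /a/ (V4) and /c/ (V5): /p/ → onset of the next syllable (single consonants are always licit onsets).
So the parse is bajf.sjup.sjc.ja.pcz.
Syllable 2 is /sjup/: onset /sj/, nucleus /u/, coda /p/.

sj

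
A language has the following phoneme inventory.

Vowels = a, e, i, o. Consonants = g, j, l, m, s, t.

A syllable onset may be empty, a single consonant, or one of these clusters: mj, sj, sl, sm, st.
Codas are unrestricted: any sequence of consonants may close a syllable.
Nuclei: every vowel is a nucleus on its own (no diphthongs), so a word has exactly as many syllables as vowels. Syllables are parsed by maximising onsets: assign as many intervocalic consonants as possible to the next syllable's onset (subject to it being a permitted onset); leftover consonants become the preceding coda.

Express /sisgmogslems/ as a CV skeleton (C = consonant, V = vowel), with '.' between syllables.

CVCC.CVC.CCVCC

Vowels present: i, o, e; each is a nucleus, giving 3 syllables.
Between /i/ (V1) and /o/ (V2): /sgm/; trying suffixes from longest down, /m/ is the first permitted one, so coda /sg/ | onset /m/.
Between /o/ (V2) and /e/ (V3): /gsl/ — longest licit onset from the right is /sl/, leaving /g/ as coda.
Putting it together: sisg.mog.slems.
Mapping each syllable to C/V: /sisg/ → CVCC, /mog/ → CVC, /slems/ → CCVCC.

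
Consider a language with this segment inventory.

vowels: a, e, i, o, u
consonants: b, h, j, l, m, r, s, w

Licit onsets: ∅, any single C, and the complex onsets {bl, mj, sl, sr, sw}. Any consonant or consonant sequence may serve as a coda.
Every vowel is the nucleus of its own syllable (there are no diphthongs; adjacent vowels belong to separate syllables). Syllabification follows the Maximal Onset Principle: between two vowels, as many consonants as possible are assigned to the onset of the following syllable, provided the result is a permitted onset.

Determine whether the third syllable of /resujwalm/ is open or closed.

closed

The vowels are e, u, a — 3 nuclei, so 3 syllables.
/e…u/ gap (V1→V2): /s/ → onset of the next syllable (single consonants are always licit onsets).
/u…a/ gap (V2→V3): /jw/ — longest licit onset from the right is /w/, leaving /j/ as coda.
Putting it together: re.suj.walm.
Syllable 3 is /walm/ with coda /lm/, so it is closed.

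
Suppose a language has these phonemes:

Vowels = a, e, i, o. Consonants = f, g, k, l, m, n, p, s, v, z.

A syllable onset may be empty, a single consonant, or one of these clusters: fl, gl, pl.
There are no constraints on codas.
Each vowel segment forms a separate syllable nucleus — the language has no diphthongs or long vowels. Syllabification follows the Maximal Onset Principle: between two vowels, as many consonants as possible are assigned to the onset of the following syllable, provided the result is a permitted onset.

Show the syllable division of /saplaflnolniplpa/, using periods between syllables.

sa.plafl.nol.nipl.pa

Vowels present: a, a, o, i, a; each is a nucleus, giving 5 syllables.
σ1/σ2 boundary: cluster /pl/ — /pl/ is itself a permitted onset, so the whole cluster goes right; preceding coda = ∅.
σ2/σ3 boundary: /fln/; trying suffixes from longest down, /n/ is the first permitted one, so coda /fl/ | onset /n/.
σ3/σ4 boundary: /ln/; trying suffixes from longest down, /n/ is the first permitted one, so coda /l/ | onset /n/.
σ4/σ5 boundary: /plp/ — longest licit onset from the right is /p/, leaving /pl/ as coda.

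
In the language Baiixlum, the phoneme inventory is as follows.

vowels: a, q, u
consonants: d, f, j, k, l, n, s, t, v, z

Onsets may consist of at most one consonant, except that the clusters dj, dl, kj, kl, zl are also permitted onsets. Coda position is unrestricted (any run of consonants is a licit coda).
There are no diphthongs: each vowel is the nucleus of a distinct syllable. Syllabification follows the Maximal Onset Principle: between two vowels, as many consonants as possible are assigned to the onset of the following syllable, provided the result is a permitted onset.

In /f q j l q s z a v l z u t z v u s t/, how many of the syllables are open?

0

Vowels present: q, q, a, u, u; each is a nucleus, giving 5 syllables.
/q…q/ gap (V1→V2): cluster /jl/ — the longest permitted-onset suffix is /l/; onset = /l/, preceding coda = /j/.
/q…a/ gap (V2→V3): cluster /sz/ — the longest permitted-onset suffix is /z/; onset = /z/, preceding coda = /s/.
/a…u/ gap (V3→V4): /vlz/ splits as /vl/ + /z/ (/z/ is the longest suffix that is a licit onset).
/u…u/ gap (V4→V5): /tzv/ — longest licit onset from the right is /v/, leaving /tz/ as coda.
Putting it together: fqj.lqs.zavl.zutz.vust.
Classifying each syllable: /fqj/ (closed), /lqs/ (closed), /zavl/ (closed), /zutz/ (closed), /vust/ (closed).
Open syllables: 0.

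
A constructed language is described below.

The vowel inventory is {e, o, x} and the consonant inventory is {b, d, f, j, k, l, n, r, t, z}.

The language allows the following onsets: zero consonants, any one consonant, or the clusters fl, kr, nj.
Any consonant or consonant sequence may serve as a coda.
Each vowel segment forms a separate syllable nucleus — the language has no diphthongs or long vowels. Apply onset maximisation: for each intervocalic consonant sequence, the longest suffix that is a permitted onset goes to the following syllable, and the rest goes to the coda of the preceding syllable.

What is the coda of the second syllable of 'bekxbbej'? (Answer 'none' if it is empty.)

Nuclei (vowels): e, x, e → 3 syllables.
Between /e/ (V1) and /x/ (V2): /k/ → onset of the next syllable (single consonants are always licit onsets).
Between /x/ (V2) and /e/ (V3): cluster /bb/ — the longest permitted-onset suffix is /b/; onset = /b/, preceding coda = /b/.
So the parse is be.kxb.bej.
Syllable 2 is /kxb/: onset /k/, nucleus /x/, coda /b/.

b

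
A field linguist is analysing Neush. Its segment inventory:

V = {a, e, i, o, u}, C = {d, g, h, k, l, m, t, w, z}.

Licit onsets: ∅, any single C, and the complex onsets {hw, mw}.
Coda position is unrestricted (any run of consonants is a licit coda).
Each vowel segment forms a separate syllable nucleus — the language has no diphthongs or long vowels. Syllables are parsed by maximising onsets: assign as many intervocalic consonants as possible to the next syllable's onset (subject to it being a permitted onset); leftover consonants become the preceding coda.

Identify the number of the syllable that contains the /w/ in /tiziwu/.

3

The vowels are i, i, u — 3 nuclei, so 3 syllables.
V1 /i/ – V2 /i/: just /z/ — single C goes to the following onset.
V2 /i/ – V3 /u/: just /w/ — single C goes to the following onset.
So the parse is ti.zi.wu.
The /w/ is in the onset of syllable 3 (/wu/).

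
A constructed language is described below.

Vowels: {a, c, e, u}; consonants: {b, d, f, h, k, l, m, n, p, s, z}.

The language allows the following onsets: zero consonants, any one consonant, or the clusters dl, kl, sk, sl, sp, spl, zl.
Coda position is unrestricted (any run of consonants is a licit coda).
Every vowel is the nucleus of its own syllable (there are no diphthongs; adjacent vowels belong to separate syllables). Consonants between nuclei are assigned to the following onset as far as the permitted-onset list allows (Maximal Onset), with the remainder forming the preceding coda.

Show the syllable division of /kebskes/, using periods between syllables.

keb.skes

Nuclei (vowels): e, e → 2 syllables.
/e…e/ gap (V1→V2): cluster /bsk/ — the longest permitted-onset suffix is /sk/; onset = /sk/, preceding coda = /b/.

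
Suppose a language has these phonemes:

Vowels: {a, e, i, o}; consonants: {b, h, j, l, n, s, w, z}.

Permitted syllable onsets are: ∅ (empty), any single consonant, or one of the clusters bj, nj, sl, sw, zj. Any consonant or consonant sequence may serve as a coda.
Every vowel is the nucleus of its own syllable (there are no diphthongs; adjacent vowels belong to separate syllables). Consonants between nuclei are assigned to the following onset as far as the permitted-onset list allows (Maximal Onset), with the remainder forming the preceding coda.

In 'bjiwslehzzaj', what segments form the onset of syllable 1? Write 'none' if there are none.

bj

Nuclei (vowels): i, e, a → 3 syllables.
σ1/σ2 boundary: cluster /wsl/ — the longest permitted-onset suffix is /sl/; onset = /sl/, preceding coda = /w/.
σ2/σ3 boundary: /hzz/ splits as /hz/ + /z/ (/z/ is the longest suffix that is a licit onset).
So the parse is bjiw.slehz.zaj.
Syllable 1 is /bjiw/: onset /bj/, nucleus /i/, coda /w/.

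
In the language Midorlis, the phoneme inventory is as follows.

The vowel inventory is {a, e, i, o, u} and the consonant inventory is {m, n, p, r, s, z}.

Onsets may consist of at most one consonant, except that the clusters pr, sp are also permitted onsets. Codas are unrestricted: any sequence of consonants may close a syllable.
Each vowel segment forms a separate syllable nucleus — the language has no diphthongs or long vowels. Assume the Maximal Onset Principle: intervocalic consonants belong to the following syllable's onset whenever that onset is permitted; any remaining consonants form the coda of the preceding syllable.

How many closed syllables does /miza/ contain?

0

Vowels present: i, a; each is a nucleus, giving 2 syllables.
Between /i/ (V1) and /a/ (V2): /z/ is a single consonant, so it becomes the next onset.
Syllabification: mi.za.
Classifying each syllable: /mi/ (open), /za/ (open).
Closed syllables: 0.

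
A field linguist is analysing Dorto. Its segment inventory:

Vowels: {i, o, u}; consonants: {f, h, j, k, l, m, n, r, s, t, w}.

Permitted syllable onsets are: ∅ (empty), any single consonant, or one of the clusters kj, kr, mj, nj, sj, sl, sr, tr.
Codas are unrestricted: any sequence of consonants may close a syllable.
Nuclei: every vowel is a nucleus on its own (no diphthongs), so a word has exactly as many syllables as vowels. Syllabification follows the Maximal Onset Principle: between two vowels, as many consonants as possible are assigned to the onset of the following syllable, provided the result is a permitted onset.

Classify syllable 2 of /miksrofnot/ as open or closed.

Nuclei (vowels): i, o, o → 3 syllables.
Between /i/ (V1) and /o/ (V2): cluster /ksr/ — the longest permitted-onset suffix is /sr/; onset = /sr/, preceding coda = /k/.
Between /o/ (V2) and /o/ (V3): cluster /fn/ — the longest permitted-onset suffix is /n/; onset = /n/, preceding coda = /f/.
Result: mik.srof.not.
Syllable 2 is /srof/ with coda /f/, so it is closed.

closed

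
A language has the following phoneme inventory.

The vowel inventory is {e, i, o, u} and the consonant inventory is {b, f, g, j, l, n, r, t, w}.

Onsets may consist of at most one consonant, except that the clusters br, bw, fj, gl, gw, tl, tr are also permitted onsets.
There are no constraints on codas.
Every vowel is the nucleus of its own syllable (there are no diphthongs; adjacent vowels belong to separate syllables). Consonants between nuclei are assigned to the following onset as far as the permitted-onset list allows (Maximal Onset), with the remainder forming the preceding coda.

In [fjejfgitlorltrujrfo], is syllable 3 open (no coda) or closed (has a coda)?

closed

The vowels are e, i, o, u, o — 5 nuclei, so 5 syllables.
Between /e/ (V1) and /i/ (V2): /jfg/; trying suffixes from longest down, /g/ is the first permitted one, so coda /jf/ | onset /g/.
Between /i/ (V2) and /o/ (V3): cluster /tl/ — /tl/ is itself a permitted onset, so the whole cluster goes right; preceding coda = ∅.
Between /o/ (V3) and /u/ (V4): /rltr/ splits as /rl/ + /tr/ (/tr/ is the longest suffix that is a licit onset).
Between /u/ (V4) and /o/ (V5): /jrf/ splits as /jr/ + /f/ (/f/ is the longest suffix that is a licit onset).
Putting it together: fjejf.gi.tlorl.trujr.fo.
Syllable 3 is /tlorl/ with coda /rl/, so it is closed.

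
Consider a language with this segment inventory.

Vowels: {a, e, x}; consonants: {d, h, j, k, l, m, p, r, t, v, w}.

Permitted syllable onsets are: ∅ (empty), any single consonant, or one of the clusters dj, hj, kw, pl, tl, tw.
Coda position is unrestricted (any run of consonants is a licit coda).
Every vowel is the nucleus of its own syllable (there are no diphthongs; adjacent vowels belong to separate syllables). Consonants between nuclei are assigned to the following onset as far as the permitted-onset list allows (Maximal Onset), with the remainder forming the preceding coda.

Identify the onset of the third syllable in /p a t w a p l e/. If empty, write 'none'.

Nuclei (vowels): a, a, e → 3 syllables.
/a…a/ gap (V1→V2): /tw/ — entire cluster is a permitted onset → onset /tw/, coda ∅.
/a…e/ gap (V2→V3): /pl/ — entire cluster is a permitted onset → onset /pl/, coda ∅.
Syllabification: pa.twa.ple.
Syllable 3 is /ple/: onset /pl/, nucleus /e/, coda ∅.

pl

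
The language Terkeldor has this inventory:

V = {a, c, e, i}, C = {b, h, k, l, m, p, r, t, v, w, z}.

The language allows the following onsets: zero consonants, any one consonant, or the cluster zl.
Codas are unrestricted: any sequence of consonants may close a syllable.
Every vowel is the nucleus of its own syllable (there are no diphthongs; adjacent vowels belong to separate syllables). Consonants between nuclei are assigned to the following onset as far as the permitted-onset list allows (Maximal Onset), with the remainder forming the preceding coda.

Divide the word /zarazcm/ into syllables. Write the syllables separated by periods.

Nuclei (vowels): a, a, c → 3 syllables.
Between /a/ (V1) and /a/ (V2): /r/ is a single consonant, so it becomes the next onset.
Between /a/ (V2) and /c/ (V3): just /z/ — single C goes to the following onset.

za.ra.zcm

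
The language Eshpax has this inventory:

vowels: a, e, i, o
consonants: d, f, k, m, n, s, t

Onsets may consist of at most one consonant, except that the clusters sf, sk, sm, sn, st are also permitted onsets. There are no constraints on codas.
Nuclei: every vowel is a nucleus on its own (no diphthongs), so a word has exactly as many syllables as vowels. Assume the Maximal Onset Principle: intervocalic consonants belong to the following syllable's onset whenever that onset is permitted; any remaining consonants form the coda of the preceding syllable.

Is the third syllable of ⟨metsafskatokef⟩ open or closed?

open

Vowels present: e, a, a, o, e; each is a nucleus, giving 5 syllables.
σ1/σ2 boundary: /ts/ splits as /t/ + /s/ (/s/ is the longest suffix that is a licit onset).
σ2/σ3 boundary: /fsk/; trying suffixes from longest down, /sk/ is the first permitted one, so coda /f/ | onset /sk/.
σ3/σ4 boundary: /t/ → onset of the next syllable (single consonants are always licit onsets).
σ4/σ5 boundary: /k/ → onset of the next syllable (single consonants are always licit onsets).
Putting it together: met.saf.ska.to.kef.
Syllable 3 is /ska/; it ends in its nucleus with no coda, so it is open.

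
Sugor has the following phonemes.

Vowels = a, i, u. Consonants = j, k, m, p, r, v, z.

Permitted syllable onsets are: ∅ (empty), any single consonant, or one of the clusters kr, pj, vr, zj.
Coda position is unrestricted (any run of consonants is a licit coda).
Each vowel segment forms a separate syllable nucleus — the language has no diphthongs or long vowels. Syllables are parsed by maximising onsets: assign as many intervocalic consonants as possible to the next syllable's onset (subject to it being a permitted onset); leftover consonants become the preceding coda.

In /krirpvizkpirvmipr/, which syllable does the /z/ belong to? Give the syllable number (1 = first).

The vowels are i, i, i, i — 4 nuclei, so 4 syllables.
σ1/σ2 boundary: /rpv/; trying suffixes from longest down, /v/ is the first permitted one, so coda /rp/ | onset /v/.
σ2/σ3 boundary: /zkp/ — longest licit onset from the right is /p/, leaving /zk/ as coda.
σ3/σ4 boundary: cluster /rvm/ — the longest permitted-onset suffix is /m/; onset = /m/, preceding coda = /rv/.
Result: krirp.vizk.pirv.mipr.
The /z/ is in the coda of syllable 2 (/vizk/).

2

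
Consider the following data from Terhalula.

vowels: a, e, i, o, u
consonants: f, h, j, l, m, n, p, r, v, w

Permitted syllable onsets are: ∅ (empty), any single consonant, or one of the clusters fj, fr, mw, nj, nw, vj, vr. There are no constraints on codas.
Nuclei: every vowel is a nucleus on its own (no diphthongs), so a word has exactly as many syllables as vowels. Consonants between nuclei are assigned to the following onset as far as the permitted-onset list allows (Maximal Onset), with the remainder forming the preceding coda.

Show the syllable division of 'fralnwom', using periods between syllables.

Nuclei (vowels): a, o → 2 syllables.
/a…o/ gap (V1→V2): cluster /lnw/ — the longest permitted-onset suffix is /nw/; onset = /nw/, preceding coda = /l/.

fral.nwom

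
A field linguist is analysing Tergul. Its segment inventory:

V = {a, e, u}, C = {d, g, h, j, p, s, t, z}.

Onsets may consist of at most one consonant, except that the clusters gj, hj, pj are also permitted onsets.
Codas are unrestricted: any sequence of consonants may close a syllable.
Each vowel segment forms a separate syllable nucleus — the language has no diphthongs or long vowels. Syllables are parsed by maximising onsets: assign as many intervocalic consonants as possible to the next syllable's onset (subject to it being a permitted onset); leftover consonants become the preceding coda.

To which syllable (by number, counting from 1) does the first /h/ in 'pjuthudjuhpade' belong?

2

Nuclei (vowels): u, u, u, a, e → 5 syllables.
V1 /u/ – V2 /u/: /th/; trying suffixes from longest down, /h/ is the first permitted one, so coda /t/ | onset /h/.
V2 /u/ – V3 /u/: /dj/; trying suffixes from longest down, /j/ is the first permitted one, so coda /d/ | onset /j/.
V3 /u/ – V4 /a/: cluster /hp/ — the longest permitted-onset suffix is /p/; onset = /p/, preceding coda = /h/.
V4 /a/ – V5 /e/: just /d/ — single C goes to the following onset.
So the parse is pjut.hud.juh.pa.de.
The first /h/ is in the onset of syllable 2 (/hud/).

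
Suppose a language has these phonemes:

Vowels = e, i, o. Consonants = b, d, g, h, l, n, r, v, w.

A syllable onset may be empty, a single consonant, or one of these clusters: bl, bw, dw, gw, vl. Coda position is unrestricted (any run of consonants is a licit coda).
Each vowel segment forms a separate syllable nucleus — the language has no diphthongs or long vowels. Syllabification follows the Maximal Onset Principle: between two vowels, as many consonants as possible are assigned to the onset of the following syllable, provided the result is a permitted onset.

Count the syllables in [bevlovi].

3

The vowels are e, o, i — 3 nuclei, so 3 syllables.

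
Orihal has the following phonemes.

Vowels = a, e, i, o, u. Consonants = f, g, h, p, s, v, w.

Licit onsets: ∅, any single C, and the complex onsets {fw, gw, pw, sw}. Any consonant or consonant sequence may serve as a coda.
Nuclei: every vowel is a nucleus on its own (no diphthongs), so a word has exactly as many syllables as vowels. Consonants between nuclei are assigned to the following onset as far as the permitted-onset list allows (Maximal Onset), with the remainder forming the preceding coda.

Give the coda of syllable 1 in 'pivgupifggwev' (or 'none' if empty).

v

Vowels present: i, u, i, e; each is a nucleus, giving 4 syllables.
Between /i/ (V1) and /u/ (V2): cluster /vg/ — the longest permitted-onset suffix is /g/; onset = /g/, preceding coda = /v/.
Between /u/ (V2) and /i/ (V3): just /p/ — single C goes to the following onset.
Between /i/ (V3) and /e/ (V4): /fggw/; trying suffixes from longest down, /gw/ is the first permitted one, so coda /fg/ | onset /gw/.
So the parse is piv.gu.pifg.gwev.
Syllable 1 is /piv/: onset /p/, nucleus /i/, coda /v/.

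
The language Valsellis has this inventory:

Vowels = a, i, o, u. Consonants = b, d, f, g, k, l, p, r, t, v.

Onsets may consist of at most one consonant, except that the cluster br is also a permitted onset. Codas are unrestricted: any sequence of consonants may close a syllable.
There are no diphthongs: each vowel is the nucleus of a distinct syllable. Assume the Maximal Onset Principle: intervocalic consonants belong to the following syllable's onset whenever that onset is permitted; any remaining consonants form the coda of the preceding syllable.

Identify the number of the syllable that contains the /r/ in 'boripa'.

2

Nuclei (vowels): o, i, a → 3 syllables.
/o…i/ gap (V1→V2): /r/ → onset of the next syllable (single consonants are always licit onsets).
/i…a/ gap (V2→V3): /p/ is a single consonant, so it becomes the next onset.
So the parse is bo.ri.pa.
The /r/ is in the onset of syllable 2 (/ri/).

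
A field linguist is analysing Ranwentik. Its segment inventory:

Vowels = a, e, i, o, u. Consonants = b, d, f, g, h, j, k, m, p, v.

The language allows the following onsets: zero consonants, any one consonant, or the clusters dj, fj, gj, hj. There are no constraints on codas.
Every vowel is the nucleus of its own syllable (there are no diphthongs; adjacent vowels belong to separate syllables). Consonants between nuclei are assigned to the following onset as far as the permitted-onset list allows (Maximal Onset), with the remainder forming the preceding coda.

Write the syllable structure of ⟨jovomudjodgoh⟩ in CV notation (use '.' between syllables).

The vowels are o, o, u, o, o — 5 nuclei, so 5 syllables.
Between /o/ (V1) and /o/ (V2): just /v/ — single C goes to the following onset.
Between /o/ (V2) and /u/ (V3): /m/ is a single consonant, so it becomes the next onset.
Between /u/ (V3) and /o/ (V4): /dj/ — entire cluster is a permitted onset → onset /dj/, coda ∅.
Between /o/ (V4) and /o/ (V5): cluster /dg/ — the longest permitted-onset suffix is /g/; onset = /g/, preceding coda = /d/.
Putting it together: jo.vo.mu.djod.goh.
Mapping each syllable to C/V: /jo/ → CV, /vo/ → CV, /mu/ → CV, /djod/ → CCVC, /goh/ → CVC.

CV.CV.CV.CCVC.CVC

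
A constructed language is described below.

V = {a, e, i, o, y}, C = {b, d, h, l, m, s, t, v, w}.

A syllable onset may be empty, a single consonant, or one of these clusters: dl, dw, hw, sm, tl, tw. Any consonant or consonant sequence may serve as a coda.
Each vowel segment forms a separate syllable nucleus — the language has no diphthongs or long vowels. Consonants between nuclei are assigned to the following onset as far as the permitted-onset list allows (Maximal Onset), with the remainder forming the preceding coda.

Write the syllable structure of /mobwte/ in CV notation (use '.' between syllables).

Nuclei (vowels): o, e → 2 syllables.
Between /o/ (V1) and /e/ (V2): /bwt/ — longest licit onset from the right is /t/, leaving /bw/ as coda.
Result: mobw.te.
Mapping each syllable to C/V: /mobw/ → CVCC, /te/ → CV.

CVCC.CV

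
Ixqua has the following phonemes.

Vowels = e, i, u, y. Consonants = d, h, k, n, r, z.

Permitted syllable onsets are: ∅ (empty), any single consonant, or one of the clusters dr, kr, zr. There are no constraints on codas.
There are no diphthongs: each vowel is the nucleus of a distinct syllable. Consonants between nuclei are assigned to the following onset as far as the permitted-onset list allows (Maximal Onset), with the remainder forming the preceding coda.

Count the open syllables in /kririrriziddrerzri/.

Vowels present: i, i, i, i, e, i; each is a nucleus, giving 6 syllables.
V1 /i/ – V2 /i/: /r/ → onset of the next syllable (single consonants are always licit onsets).
V2 /i/ – V3 /i/: /rr/ splits as /r/ + /r/ (/r/ is the longest suffix that is a licit onset).
V3 /i/ – V4 /i/: /z/ is a single consonant, so it becomes the next onset.
V4 /i/ – V5 /e/: /ddr/ splits as /d/ + /dr/ (/dr/ is the longest suffix that is a licit onset).
V5 /e/ – V6 /i/: /rzr/ splits as /r/ + /zr/ (/zr/ is the longest suffix that is a licit onset).
Result: kri.rir.ri.zid.drer.zri.
Classifying each syllable: /kri/ (open), /rir/ (closed), /ri/ (open), /zid/ (closed), /drer/ (closed), /zri/ (open).
Open syllables: 3.

3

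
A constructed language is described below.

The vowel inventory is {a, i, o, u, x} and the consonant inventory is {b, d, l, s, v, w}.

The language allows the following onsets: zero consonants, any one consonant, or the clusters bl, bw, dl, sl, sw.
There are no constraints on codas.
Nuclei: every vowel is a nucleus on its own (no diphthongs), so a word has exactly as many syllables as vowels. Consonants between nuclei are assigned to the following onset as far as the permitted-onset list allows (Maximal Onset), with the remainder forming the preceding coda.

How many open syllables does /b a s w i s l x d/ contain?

2

The vowels are a, i, x — 3 nuclei, so 3 syllables.
/a…i/ gap (V1→V2): /sw/ — entire cluster is a permitted onset → onset /sw/, coda ∅.
/i…x/ gap (V2→V3): /sl/ — entire cluster is a permitted onset → onset /sl/, coda ∅.
Putting it together: ba.swi.slxd.
Classifying each syllable: /ba/ (open), /swi/ (open), /slxd/ (closed).
Open syllables: 2.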